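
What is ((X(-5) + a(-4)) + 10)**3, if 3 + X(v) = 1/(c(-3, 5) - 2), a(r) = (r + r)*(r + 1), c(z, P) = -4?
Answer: 6331625/216 ≈ 29313.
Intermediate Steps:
a(r) = 2*r*(1 + r) (a(r) = (2*r)*(1 + r) = 2*r*(1 + r))
X(v) = -19/6 (X(v) = -3 + 1/(-4 - 2) = -3 + 1/(-6) = -3 - 1/6 = -19/6)
((X(-5) + a(-4)) + 10)**3 = ((-19/6 + 2*(-4)*(1 - 4)) + 10)**3 = ((-19/6 + 2*(-4)*(-3)) + 10)**3 = ((-19/6 + 24) + 10)**3 = (125/6 + 10)**3 = (185/6)**3 = 6331625/216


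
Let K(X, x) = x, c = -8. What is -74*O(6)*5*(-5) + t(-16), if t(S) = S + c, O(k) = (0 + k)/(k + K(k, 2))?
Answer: 2727/2 ≈ 1363.5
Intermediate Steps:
O(k) = k/(2 + k) (O(k) = (0 + k)/(k + 2) = k/(2 + k))
t(S) = -8 + S (t(S) = S - 8 = -8 + S)
-74*O(6)*5*(-5) + t(-16) = -74*(6/(2 + 6))*5*(-5) + (-8 - 16) = -74*(6/8)*5*(-5) - 24 = -74*(6*(⅛))*5*(-5) - 24 = -74*(¾)*5*(-5) - 24 = -555*(-5)/2 - 24 = -74*(-75/4) - 24 = 2775/2 - 24 = 2727/2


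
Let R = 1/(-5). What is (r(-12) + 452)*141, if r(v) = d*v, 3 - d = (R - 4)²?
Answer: 2212572/25 ≈ 88503.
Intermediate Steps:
R = -⅕ ≈ -0.20000
d = -366/25 (d = 3 - (-⅕ - 4)² = 3 - (-21/5)² = 3 - 1*441/25 = 3 - 441/25 = -366/25 ≈ -14.640)
r(v) = -366*v/25
(r(-12) + 452)*141 = (-366/25*(-12) + 452)*141 = (4392/25 + 452)*141 = (15692/25)*141 = 2212572/25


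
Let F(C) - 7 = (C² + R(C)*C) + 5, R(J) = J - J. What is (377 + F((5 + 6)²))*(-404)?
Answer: -6072120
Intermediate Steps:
R(J) = 0
F(C) = 12 + C² (F(C) = 7 + ((C² + 0*C) + 5) = 7 + ((C² + 0) + 5) = 7 + (C² + 5) = 7 + (5 + C²) = 12 + C²)
(377 + F((5 + 6)²))*(-404) = (377 + (12 + ((5 + 6)²)²))*(-404) = (377 + (12 + (11²)²))*(-404) = (377 + (12 + 121²))*(-404) = (377 + (12 + 14641))*(-404) = (377 + 14653)*(-404) = 15030*(-404) = -6072120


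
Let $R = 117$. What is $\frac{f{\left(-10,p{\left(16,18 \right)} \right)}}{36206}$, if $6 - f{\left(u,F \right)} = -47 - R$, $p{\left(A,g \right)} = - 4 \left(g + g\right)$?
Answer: $\frac{85}{18103} \approx 0.0046954$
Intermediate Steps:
$p{\left(A,g \right)} = - 8 g$ ($p{\left(A,g \right)} = - 4 \cdot 2 g = - 8 g$)
$f{\left(u,F \right)} = 170$ ($f{\left(u,F \right)} = 6 - \left(-47 - 117\right) = 6 - -164 = 6 + 164 = 170$)
$\frac{f{\left(-10,p{\left(16,18 \right)} \right)}}{36206} = \frac{170}{36206} = 170 \cdot \frac{1}{36206} = \frac{85}{18103}$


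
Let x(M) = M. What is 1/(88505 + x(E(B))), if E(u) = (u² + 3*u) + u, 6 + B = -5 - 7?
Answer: 1/88757 ≈ 1.1267e-5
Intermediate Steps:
B = -18 (B = -6 + (-5 - 7) = -6 - 12 = -18)
E(u) = u² + 4*u
1/(88505 + x(E(B))) = 1/(88505 - 18*(4 - 18)) = 1/(88505 - 18*(-14)) = 1/(88505 + 252) = 1/88757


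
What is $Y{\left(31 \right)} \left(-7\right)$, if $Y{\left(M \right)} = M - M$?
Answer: $0$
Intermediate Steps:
$Y{\left(M \right)} = 0$
$Y{\left(31 \right)} \left(-7\right) = 0 \left(-7\right) = 0$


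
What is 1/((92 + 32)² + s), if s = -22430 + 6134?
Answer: -1/920 ≈ -0.0010870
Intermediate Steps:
s = -16296
1/((92 + 32)² + s) = 1/((92 + 32)² - 16296) = 1/(124² - 16296) = 1/(15376 - 16296) = 1/(-920) = -1/920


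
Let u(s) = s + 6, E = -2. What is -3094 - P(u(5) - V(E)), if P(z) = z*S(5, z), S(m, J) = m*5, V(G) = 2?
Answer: -3319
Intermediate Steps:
u(s) = 6 + s
S(m, J) = 5*m
P(z) = 25*z (P(z) = z*(5*5) = z*25 = 25*z)
-3094 - P(u(5) - V(E)) = -3094 - 25*((6 + 5) - 1*2) = -3094 - 25*(11 - 2) = -3094 - 25*9 = -3094 - 1*225 = -3094 - 225 = -3319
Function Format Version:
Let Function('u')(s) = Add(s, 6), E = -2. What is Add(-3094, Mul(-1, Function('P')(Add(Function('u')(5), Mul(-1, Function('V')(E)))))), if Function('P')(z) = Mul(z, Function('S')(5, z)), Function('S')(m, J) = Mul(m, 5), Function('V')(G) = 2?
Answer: -3319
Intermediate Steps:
Function('u')(s) = Add(6, s)
Function('S')(m, J) = Mul(5, m)
Function('P')(z) = Mul(25, z) (Function('P')(z) = Mul(z, Mul(5, 5)) = Mul(z, 25) = Mul(25, z))
Add(-3094, Mul(-1, Function('P')(Add(Function('u')(5), Mul(-1, Function('V')(E)))))) = Add(-3094, Mul(-1, Mul(25, Add(Add(6, 5), Mul(-1, 2))))) = Add(-3094, Mul(-1, Mul(25, Add(11, -2)))) = Add(-3094, Mul(-1, Mul(25, 9))) = Add(-3094, Mul(-1, 225)) = Add(-3094, -225) = -3319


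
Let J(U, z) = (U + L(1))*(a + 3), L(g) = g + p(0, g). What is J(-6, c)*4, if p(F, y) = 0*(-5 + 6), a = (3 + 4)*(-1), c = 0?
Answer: 80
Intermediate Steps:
a = -7 (a = 7*(-1) = -7)
p(F, y) = 0 (p(F, y) = 0*1 = 0)
L(g) = g (L(g) = g + 0 = g)
J(U, z) = -4 - 4*U (J(U, z) = (U + 1)*(-7 + 3) = (1 + U)*(-4) = -4 - 4*U)
J(-6, c)*4 = (-4 - 4*(-6))*4 = (-4 + 24)*4 = 20*4 = 80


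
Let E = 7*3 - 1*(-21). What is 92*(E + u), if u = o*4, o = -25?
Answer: -5336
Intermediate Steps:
u = -100 (u = -25*4 = -100)
E = 42 (E = 21 + 21 = 42)
92*(E + u) = 92*(42 - 100) = 92*(-58) = -5336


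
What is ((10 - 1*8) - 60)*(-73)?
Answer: 4234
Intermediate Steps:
((10 - 1*8) - 60)*(-73) = ((10 - 8) - 60)*(-73) = (2 - 60)*(-73) = -58*(-73) = 4234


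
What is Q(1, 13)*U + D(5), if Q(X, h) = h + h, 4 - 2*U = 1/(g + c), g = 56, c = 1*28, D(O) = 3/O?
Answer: 22027/420 ≈ 52.445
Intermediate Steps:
c = 28
U = 335/168 (U = 2 - 1/(2*(56 + 28)) = 2 - 1/2/84 = 2 - 1/2*1/84 = 2 - 1/168 = 335/168 ≈ 1.9940)
Q(X, h) = 2*h
Q(1, 13)*U + D(5) = (2*13)*(335/168) + 3/5 = 26*(335/168) + 3*(1/5) = 4355/84 + 3/5 = 22027/420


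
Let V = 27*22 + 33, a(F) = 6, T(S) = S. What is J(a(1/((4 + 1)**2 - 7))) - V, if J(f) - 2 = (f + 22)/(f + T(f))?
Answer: -1868/3 ≈ -622.67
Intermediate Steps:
V = 627 (V = 594 + 33 = 627)
J(f) = 2 + (22 + f)/(2*f) (J(f) = 2 + (f + 22)/(f + f) = 2 + (22 + f)/((2*f)) = 2 + (22 + f)*(1/(2*f)) = 2 + (22 + f)/(2*f))
J(a(1/((4 + 1)**2 - 7))) - V = (5/2 + 11/6) - 1*627 = (5/2 + 11*(1/6)) - 627 = (5/2 + 11/6) - 627 = 13/3 - 627 = -1868/3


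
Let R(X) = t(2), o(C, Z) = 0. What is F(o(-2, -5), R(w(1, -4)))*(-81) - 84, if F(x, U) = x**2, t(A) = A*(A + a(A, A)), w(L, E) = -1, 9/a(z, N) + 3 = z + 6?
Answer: -84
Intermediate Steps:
a(z, N) = 9/(3 + z) (a(z, N) = 9/(-3 + (z + 6)) = 9/(-3 + (6 + z)) = 9/(3 + z))
t(A) = A*(A + 9/(3 + A))
R(X) = 38/5 (R(X) = 2*(9 + 2*(3 + 2))/(3 + 2) = 2*(9 + 2*5)/5 = 2*(1/5)*(9 + 10) = 2*(1/5)*19 = 38/5)
F(o(-2, -5), R(w(1, -4)))*(-81) - 84 = 0**2*(-81) - 84 = 0*(-81) - 84 = 0 - 84 = -84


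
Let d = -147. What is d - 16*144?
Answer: -2451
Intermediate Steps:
d - 16*144 = -147 - 16*144 = -147 - 2304 = -2451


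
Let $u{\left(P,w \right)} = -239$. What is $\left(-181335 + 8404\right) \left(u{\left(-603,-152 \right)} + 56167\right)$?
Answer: $-9671684968$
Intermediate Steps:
$\left(-181335 + 8404\right) \left(u{\left(-603,-152 \right)} + 56167\right) = \left(-181335 + 8404\right) \left(-239 + 56167\right) = \left(-172931\right) 55928 = -9671684968$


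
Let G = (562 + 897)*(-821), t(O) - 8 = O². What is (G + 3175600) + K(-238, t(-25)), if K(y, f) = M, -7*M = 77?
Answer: 1977750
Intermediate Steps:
M = -11 (M = -⅐*77 = -11)
t(O) = 8 + O²
G = -1197839 (G = 1459*(-821) = -1197839)
K(y, f) = -11
(G + 3175600) + K(-238, t(-25)) = (-1197839 + 3175600) - 11 = 1977761 - 11 = 1977750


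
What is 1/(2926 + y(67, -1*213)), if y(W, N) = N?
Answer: 1/2713 ≈ 0.00036860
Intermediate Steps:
1/(2926 + y(67, -1*213)) = 1/(2926 - 1*213) = 1/(2926 - 213) = 1/2713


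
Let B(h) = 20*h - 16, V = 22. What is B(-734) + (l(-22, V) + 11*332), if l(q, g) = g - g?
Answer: -11044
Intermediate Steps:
l(q, g) = 0
B(h) = -16 + 20*h
B(-734) + (l(-22, V) + 11*332) = (-16 + 20*(-734)) + (0 + 11*332) = (-16 - 14680) + (0 + 3652) = -14696 + 3652 = -11044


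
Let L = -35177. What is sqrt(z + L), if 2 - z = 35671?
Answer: I*sqrt(70846) ≈ 266.17*I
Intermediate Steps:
z = -35669 (z = 2 - 1*35671 = 2 - 35671 = -35669)
sqrt(z + L) = sqrt(-35669 - 35177) = sqrt(-70846) = I*sqrt(70846)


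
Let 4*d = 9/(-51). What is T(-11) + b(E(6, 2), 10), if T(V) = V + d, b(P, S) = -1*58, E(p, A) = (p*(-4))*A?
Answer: -4695/68 ≈ -69.044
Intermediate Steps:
E(p, A) = -4*A*p (E(p, A) = (-4*p)*A = -4*A*p)
b(P, S) = -58
d = -3/68 (d = (9/(-51))/4 = (9*(-1/51))/4 = (¼)*(-3/17) = -3/68 ≈ -0.044118)
T(V) = -3/68 + V (T(V) = V - 3/68 = -3/68 + V)
T(-11) + b(E(6, 2), 10) = (-3/68 - 11) - 58 = -751/68 - 58 = -4695/68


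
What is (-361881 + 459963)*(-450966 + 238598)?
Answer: -20829478176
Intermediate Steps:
(-361881 + 459963)*(-450966 + 238598) = 98082*(-212368) = -20829478176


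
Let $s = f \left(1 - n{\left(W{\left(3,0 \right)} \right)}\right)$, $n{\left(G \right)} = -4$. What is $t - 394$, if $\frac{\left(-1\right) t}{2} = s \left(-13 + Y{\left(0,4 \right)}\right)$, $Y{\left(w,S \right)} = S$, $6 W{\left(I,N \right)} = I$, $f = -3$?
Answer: $-664$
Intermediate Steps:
$W{\left(I,N \right)} = \frac{I}{6}$
$s = -15$ ($s = - 3 \left(1 - -4\right) = - 3 \left(1 + 4\right) = \left(-3\right) 5 = -15$)
$t = -270$ ($t = - 2 \left(- 15 \left(-13 + 4\right)\right) = - 2 \left(\left(-15\right) \left(-9\right)\right) = \left(-2\right) 135 = -270$)
$t - 394 = -270 - 394 = -664$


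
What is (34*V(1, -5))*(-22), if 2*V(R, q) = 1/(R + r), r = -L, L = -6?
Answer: -374/7 ≈ -53.429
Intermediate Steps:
r = 6 (r = -1*(-6) = 6)
V(R, q) = 1/(2*(6 + R)) (V(R, q) = 1/(2*(R + 6)) = 1/(2*(6 + R)))
(34*V(1, -5))*(-22) = (34*(1/(2*(6 + 1))))*(-22) = (34*((1/2)/7))*(-22) = (34*((1/2)*(1/7)))*(-22) = (34*(1/14))*(-22) = (17/7)*(-22) = -374/7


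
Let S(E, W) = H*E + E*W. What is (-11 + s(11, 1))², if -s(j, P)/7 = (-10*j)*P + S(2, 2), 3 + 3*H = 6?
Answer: 514089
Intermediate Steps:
H = 1 (H = -1 + (⅓)*6 = -1 + 2 = 1)
S(E, W) = E + E*W (S(E, W) = 1*E + E*W = E + E*W)
s(j, P) = -42 + 70*P*j (s(j, P) = -7*((-10*j)*P + 2*(1 + 2)) = -7*(-10*P*j + 2*3) = -7*(-10*P*j + 6) = -7*(6 - 10*P*j) = -42 + 70*P*j)
(-11 + s(11, 1))² = (-11 + (-42 + 70*1*11))² = (-11 + (-42 + 770))² = (-11 + 728)² = 717² = 514089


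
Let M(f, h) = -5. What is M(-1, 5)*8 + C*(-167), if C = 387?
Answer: -64669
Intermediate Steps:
M(-1, 5)*8 + C*(-167) = -5*8 + 387*(-167) = -40 - 64629 = -64669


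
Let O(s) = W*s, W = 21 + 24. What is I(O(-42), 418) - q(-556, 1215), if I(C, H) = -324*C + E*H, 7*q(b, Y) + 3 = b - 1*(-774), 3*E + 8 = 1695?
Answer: 17795077/21 ≈ 8.4739e+5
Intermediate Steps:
W = 45
O(s) = 45*s
E = 1687/3 (E = -8/3 + (⅓)*1695 = -8/3 + 565 = 1687/3 ≈ 562.33)
q(b, Y) = 771/7 + b/7 (q(b, Y) = -3/7 + (b - 1*(-774))/7 = -3/7 + (b + 774)/7 = -3/7 + (774 + b)/7 = -3/7 + (774/7 + b/7) = 771/7 + b/7)
I(C, H) = -324*C + 1687*H/3
I(O(-42), 418) - q(-556, 1215) = (-14580*(-42) + (1687/3)*418) - (771/7 + (⅐)*(-556)) = (-324*(-1890) + 705166/3) - (771/7 - 556/7) = (612360 + 705166/3) - 1*215/7 = 2542246/3 - 215/7 = 17795077/21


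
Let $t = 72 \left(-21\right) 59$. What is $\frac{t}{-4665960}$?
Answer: $\frac{1239}{64805} \approx 0.019119$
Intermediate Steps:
$t = -89208$ ($t = \left(-1512\right) 59 = -89208$)
$\frac{t}{-4665960} = - \frac{89208}{-4665960} = \left(-89208\right) \left(- \frac{1}{4665960}\right) = \frac{1239}{64805}$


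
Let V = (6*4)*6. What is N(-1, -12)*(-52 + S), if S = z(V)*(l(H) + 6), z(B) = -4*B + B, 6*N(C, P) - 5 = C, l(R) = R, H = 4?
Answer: -8744/3 ≈ -2914.7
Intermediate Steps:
N(C, P) = ⅚ + C/6
V = 144 (V = 24*6 = 144)
z(B) = -3*B
S = -4320 (S = (-3*144)*(4 + 6) = -432*10 = -4320)
N(-1, -12)*(-52 + S) = (⅚ + (⅙)*(-1))*(-52 - 4320) = (⅚ - ⅙)*(-4372) = (⅔)*(-4372) = -8744/3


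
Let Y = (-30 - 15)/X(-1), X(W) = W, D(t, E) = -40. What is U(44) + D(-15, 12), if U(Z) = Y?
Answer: 5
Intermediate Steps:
Y = 45 (Y = (-30 - 15)/(-1) = -45*(-1) = 45)
U(Z) = 45
U(44) + D(-15, 12) = 45 - 40 = 5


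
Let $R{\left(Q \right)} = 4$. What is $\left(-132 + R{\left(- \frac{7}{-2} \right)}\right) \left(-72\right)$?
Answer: $9216$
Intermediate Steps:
$\left(-132 + R{\left(- \frac{7}{-2} \right)}\right) \left(-72\right) = \left(-132 + 4\right) \left(-72\right) = \left(-128\right) \left(-72\right) = 9216$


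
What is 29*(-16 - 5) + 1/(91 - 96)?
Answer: -3046/5 ≈ -609.20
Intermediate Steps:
29*(-16 - 5) + 1/(91 - 96) = 29*(-21) + 1/(-5) = -609 - 1/5 = -3046/5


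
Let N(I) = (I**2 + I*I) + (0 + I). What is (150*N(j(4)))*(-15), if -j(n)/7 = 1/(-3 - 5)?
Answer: -86625/16 ≈ -5414.1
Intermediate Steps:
j(n) = 7/8 (j(n) = -7/(-3 - 5) = -7/(-8) = -7*(-1/8) = 7/8)
N(I) = I + 2*I**2 (N(I) = (I**2 + I**2) + I = 2*I**2 + I = I + 2*I**2)
(150*N(j(4)))*(-15) = (150*(7*(1 + 2*(7/8))/8))*(-15) = (150*(7*(1 + 7/4)/8))*(-15) = (150*((7/8)*(11/4)))*(-15) = (150*(77/32))*(-15) = (5775/16)*(-15) = -86625/16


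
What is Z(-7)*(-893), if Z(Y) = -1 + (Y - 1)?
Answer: 8037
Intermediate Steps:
Z(Y) = -2 + Y (Z(Y) = -1 + (-1 + Y) = -2 + Y)
Z(-7)*(-893) = (-2 - 7)*(-893) = -9*(-893) = 8037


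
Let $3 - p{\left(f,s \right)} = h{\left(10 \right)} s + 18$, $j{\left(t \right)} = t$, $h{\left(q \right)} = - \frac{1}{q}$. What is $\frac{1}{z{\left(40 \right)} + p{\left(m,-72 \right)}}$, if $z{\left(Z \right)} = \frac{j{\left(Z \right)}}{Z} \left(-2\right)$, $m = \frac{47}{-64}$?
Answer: $- \frac{5}{121} \approx -0.041322$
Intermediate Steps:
$m = - \frac{47}{64}$ ($m = 47 \left(- \frac{1}{64}\right) = - \frac{47}{64} \approx -0.73438$)
$p{\left(f,s \right)} = -15 + \frac{s}{10}$ ($p{\left(f,s \right)} = 3 - \left(- \frac{1}{10} s + 18\right) = 3 - \left(\left(-1\right) \frac{1}{10} s + 18\right) = 3 - \left(- \frac{s}{10} + 18\right) = 3 - \left(18 - \frac{s}{10}\right) = 3 + \left(-18 + \frac{s}{10}\right) = -15 + \frac{s}{10}$)
$z{\left(Z \right)} = -2$ ($z{\left(Z \right)} = \frac{Z}{Z} \left(-2\right) = 1 \left(-2\right) = -2$)
$\frac{1}{z{\left(40 \right)} + p{\left(m,-72 \right)}} = \frac{1}{-2 + \left(-15 + \frac{1}{10} \left(-72\right)\right)} = \frac{1}{-2 - \frac{111}{5}} = \frac{1}{- \frac{121}{5}} = - \frac{5}{121}$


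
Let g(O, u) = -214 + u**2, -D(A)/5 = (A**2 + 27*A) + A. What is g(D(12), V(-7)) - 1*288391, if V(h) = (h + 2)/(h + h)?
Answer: -56566555/196 ≈ -2.8861e+5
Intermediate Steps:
D(A) = -140*A - 5*A**2 (D(A) = -5*((A**2 + 27*A) + A) = -5*(A**2 + 28*A) = -140*A - 5*A**2)
V(h) = (2 + h)/(2*h) (V(h) = (2 + h)/((2*h)) = (2 + h)*(1/(2*h)) = (2 + h)/(2*h))
g(D(12), V(-7)) - 1*288391 = (-214 + ((1/2)*(2 - 7)/(-7))**2) - 1*288391 = (-214 + ((1/2)*(-1/7)*(-5))**2) - 288391 = (-214 + (5/14)**2) - 288391 = (-214 + 25/196) - 288391 = -41919/196 - 288391 = -56566555/196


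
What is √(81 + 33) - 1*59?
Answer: -59 + √114 ≈ -48.323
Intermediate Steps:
√(81 + 33) - 1*59 = √114 - 59 = -59 + √114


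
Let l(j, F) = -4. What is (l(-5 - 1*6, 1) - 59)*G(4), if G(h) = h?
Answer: -252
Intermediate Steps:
(l(-5 - 1*6, 1) - 59)*G(4) = (-4 - 59)*4 = -63*4 = -252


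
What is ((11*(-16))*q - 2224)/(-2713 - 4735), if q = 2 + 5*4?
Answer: 762/931 ≈ 0.81847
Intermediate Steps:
q = 22 (q = 2 + 20 = 22)
((11*(-16))*q - 2224)/(-2713 - 4735) = ((11*(-16))*22 - 2224)/(-2713 - 4735) = (-176*22 - 2224)/(-7448) = (-3872 - 2224)*(-1/7448) = -6096*(-1/7448) = 762/931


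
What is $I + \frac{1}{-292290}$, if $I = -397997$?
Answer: $- \frac{116330543131}{292290} \approx -3.98 \cdot 10^{5}$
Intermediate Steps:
$I + \frac{1}{-292290} = -397997 + \frac{1}{-292290} = -397997 - \frac{1}{292290} = - \frac{116330543131}{292290}$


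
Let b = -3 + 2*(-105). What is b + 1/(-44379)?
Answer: -9452728/44379 ≈ -213.00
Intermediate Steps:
b = -213 (b = -3 - 210 = -213)
b + 1/(-44379) = -213 + 1/(-44379) = -213 - 1/44379 = -9452728/44379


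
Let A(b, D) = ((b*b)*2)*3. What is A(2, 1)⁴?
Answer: 331776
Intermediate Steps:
A(b, D) = 6*b² (A(b, D) = (b²*2)*3 = (2*b²)*3 = 6*b²)
A(2, 1)⁴ = (6*2²)⁴ = (6*4)⁴ = 24⁴ = 331776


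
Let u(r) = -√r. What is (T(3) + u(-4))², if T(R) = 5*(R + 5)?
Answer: 1596 - 160*I ≈ 1596.0 - 160.0*I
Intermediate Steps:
T(R) = 25 + 5*R (T(R) = 5*(5 + R) = 25 + 5*R)
(T(3) + u(-4))² = ((25 + 5*3) - √(-4))² = ((25 + 15) - 2*I)² = (40 - 2*I)²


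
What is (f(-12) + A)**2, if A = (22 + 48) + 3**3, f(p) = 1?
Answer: 9604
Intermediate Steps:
A = 97 (A = 70 + 27 = 97)
(f(-12) + A)**2 = (1 + 97)**2 = 98**2 = 9604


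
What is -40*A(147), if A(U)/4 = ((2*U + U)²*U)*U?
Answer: -672406388640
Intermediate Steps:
A(U) = 36*U⁴ (A(U) = 4*(((2*U + U)²*U)*U) = 4*(((3*U)²*U)*U) = 4*(((9*U²)*U)*U) = 4*((9*U³)*U) = 4*(9*U⁴) = 36*U⁴)
-40*A(147) = -1440*147⁴ = -1440*466948881 = -40*16810159716 = -672406388640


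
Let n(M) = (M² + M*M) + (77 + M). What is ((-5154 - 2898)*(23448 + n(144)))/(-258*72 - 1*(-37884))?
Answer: -43709611/1609 ≈ -27166.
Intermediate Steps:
n(M) = 77 + M + 2*M² (n(M) = (M² + M²) + (77 + M) = 2*M² + (77 + M) = 77 + M + 2*M²)
((-5154 - 2898)*(23448 + n(144)))/(-258*72 - 1*(-37884)) = ((-5154 - 2898)*(23448 + (77 + 144 + 2*144²)))/(-258*72 - 1*(-37884)) = (-8052*(23448 + (77 + 144 + 2*20736)))/(-18576 + 37884) = -8052*(23448 + (77 + 144 + 41472))/19308 = -8052*(23448 + 41693)*(1/19308) = -8052*65141*(1/19308) = -524515332*1/19308 = -43709611/1609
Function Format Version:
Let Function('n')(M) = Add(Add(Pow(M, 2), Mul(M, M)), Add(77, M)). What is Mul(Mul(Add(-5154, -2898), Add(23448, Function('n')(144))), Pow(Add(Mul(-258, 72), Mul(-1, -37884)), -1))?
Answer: Rational(-43709611, 1609) ≈ -27166.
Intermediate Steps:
Function('n')(M) = Add(77, M, Mul(2, Pow(M, 2))) (Function('n')(M) = Add(Add(Pow(M, 2), Pow(M, 2)), Add(77, M)) = Add(Mul(2, Pow(M, 2)), Add(77, M)) = Add(77, M, Mul(2, Pow(M, 2))))
Mul(Mul(Add(-5154, -2898), Add(23448, Function('n')(144))), Pow(Add(Mul(-258, 72), Mul(-1, -37884)), -1)) = Mul(Mul(Add(-5154, -2898), Add(23448, Add(77, 144, Mul(2, Pow(144, 2))))), Pow(Add(Mul(-258, 72), Mul(-1, -37884)), -1)) = Mul(Mul(-8052, Add(23448, Add(77, 144, Mul(2, 20736)))), Pow(Add(-18576, 37884), -1)) = Mul(Mul(-8052, Add(23448, Add(77, 144, 41472))), Pow(19308, -1)) = Mul(Mul(-8052, Add(23448, 41693)), Rational(1, 19308)) = Mul(Mul(-8052, 65141), Rational(1, 19308)) = Mul(-524515332, Rational(1, 19308)) = Rational(-43709611, 1609)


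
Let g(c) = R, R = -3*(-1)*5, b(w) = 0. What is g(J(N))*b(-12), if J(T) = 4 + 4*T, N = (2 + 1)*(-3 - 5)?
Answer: 0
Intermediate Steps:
N = -24 (N = 3*(-8) = -24)
R = 15 (R = 3*5 = 15)
g(c) = 15
g(J(N))*b(-12) = 15*0 = 0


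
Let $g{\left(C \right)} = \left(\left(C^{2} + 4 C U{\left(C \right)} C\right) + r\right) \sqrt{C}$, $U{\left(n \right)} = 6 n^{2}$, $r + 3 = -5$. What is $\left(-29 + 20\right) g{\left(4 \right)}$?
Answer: $-110736$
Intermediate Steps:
$r = -8$ ($r = -3 - 5 = -8$)
$g{\left(C \right)} = \sqrt{C} \left(-8 + C^{2} + 24 C^{4}\right)$ ($g{\left(C \right)} = \left(\left(C^{2} + 4 C 6 C^{2} C\right) - 8\right) \sqrt{C} = \left(\left(C^{2} + 24 C^{3} C\right) - 8\right) \sqrt{C} = \left(\left(C^{2} + 24 C^{4}\right) - 8\right) \sqrt{C} = \left(-8 + C^{2} + 24 C^{4}\right) \sqrt{C} = \sqrt{C} \left(-8 + C^{2} + 24 C^{4}\right)$)
$\left(-29 + 20\right) g{\left(4 \right)} = \left(-29 + 20\right) \sqrt{4} \left(-8 + 4^{2} + 24 \cdot 4^{4}\right) = - 9 \cdot 2 \left(-8 + 16 + 24 \cdot 256\right) = - 9 \cdot 2 \left(-8 + 16 + 6144\right) = - 9 \cdot 2 \cdot 6152 = \left(-9\right) 12304 = -110736$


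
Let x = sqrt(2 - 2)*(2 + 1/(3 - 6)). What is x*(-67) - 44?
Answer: -44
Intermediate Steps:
x = 0 (x = sqrt(0)*(2 + 1/(-3)) = 0*(2 - 1/3) = 0*(5/3) = 0)
x*(-67) - 44 = 0*(-67) - 44 = 0 - 44 = -44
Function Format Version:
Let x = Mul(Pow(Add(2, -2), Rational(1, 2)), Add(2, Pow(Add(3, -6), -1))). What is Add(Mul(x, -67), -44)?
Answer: -44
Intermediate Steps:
x = 0 (x = Mul(Pow(0, Rational(1, 2)), Add(2, Pow(-3, -1))) = Mul(0, Add(2, Rational(-1, 3))) = Mul(0, Rational(5, 3)) = 0)
Add(Mul(x, -67), -44) = Add(Mul(0, -67), -44) = Add(0, -44) = -44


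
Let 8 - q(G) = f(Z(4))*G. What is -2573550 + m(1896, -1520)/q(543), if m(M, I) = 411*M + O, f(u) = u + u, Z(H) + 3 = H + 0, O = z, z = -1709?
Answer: -2775064447/1078 ≈ -2.5743e+6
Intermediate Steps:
O = -1709
Z(H) = -3 + H (Z(H) = -3 + (H + 0) = -3 + H)
f(u) = 2*u
m(M, I) = -1709 + 411*M (m(M, I) = 411*M - 1709 = -1709 + 411*M)
q(G) = 8 - 2*G (q(G) = 8 - 2*(-3 + 4)*G = 8 - 2*1*G = 8 - 2*G)
-2573550 + m(1896, -1520)/q(543) = -2573550 + (-1709 + 411*1896)/(8 - 2*543) = -2573550 + (-1709 + 779256)/(8 - 1086) = -2573550 + 777547/(-1078) = -2573550 + 777547*(-1/1078) = -2573550 - 777547/1078 = -2775064447/1078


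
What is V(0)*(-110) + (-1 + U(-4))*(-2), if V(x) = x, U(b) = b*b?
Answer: -30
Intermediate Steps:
U(b) = b²
V(0)*(-110) + (-1 + U(-4))*(-2) = 0*(-110) + (-1 + (-4)²)*(-2) = 0 + (-1 + 16)*(-2) = 0 + 15*(-2) = 0 - 30 = -30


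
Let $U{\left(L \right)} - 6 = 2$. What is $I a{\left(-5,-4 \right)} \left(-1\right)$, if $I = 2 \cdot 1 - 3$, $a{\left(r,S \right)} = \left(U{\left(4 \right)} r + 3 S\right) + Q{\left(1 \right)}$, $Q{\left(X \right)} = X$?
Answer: $-51$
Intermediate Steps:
$U{\left(L \right)} = 8$ ($U{\left(L \right)} = 6 + 2 = 8$)
$a{\left(r,S \right)} = 1 + 3 S + 8 r$ ($a{\left(r,S \right)} = \left(8 r + 3 S\right) + 1 = \left(3 S + 8 r\right) + 1 = 1 + 3 S + 8 r$)
$I = -1$ ($I = 2 - 3 = -1$)
$I a{\left(-5,-4 \right)} \left(-1\right) = - (1 + 3 \left(-4\right) + 8 \left(-5\right)) \left(-1\right) = - (1 - 12 - 40) \left(-1\right) = \left(-1\right) \left(-51\right) \left(-1\right) = 51 \left(-1\right) = -51$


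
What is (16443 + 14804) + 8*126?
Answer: 32255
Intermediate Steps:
(16443 + 14804) + 8*126 = 31247 + 1008 = 32255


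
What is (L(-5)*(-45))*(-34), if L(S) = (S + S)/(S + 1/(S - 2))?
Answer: 2975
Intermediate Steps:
L(S) = 2*S/(S + 1/(-2 + S)) (L(S) = (2*S)/(S + 1/(-2 + S)) = 2*S/(S + 1/(-2 + S)))
(L(-5)*(-45))*(-34) = ((2*(-5)*(-2 - 5)/(1 + (-5)² - 2*(-5)))*(-45))*(-34) = ((2*(-5)*(-7)/(1 + 25 + 10))*(-45))*(-34) = ((2*(-5)*(-7)/36)*(-45))*(-34) = ((2*(-5)*(1/36)*(-7))*(-45))*(-34) = ((35/18)*(-45))*(-34) = -175/2*(-34) = 2975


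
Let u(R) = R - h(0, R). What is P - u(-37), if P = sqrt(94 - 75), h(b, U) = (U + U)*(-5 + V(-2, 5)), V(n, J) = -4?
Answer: 703 + sqrt(19) ≈ 707.36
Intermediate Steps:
h(b, U) = -18*U (h(b, U) = (U + U)*(-5 - 4) = (2*U)*(-9) = -18*U)
u(R) = 19*R (u(R) = R - (-18)*R = R + 18*R = 19*R)
P = sqrt(19) ≈ 4.3589
P - u(-37) = sqrt(19) - 19*(-37) = sqrt(19) - 1*(-703) = sqrt(19) + 703 = 703 + sqrt(19)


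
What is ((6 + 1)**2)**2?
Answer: 2401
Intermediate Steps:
((6 + 1)**2)**2 = (7**2)**2 = 49**2 = 2401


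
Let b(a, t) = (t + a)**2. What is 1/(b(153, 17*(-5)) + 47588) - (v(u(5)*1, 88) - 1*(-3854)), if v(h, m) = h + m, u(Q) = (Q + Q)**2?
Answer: -211040903/52212 ≈ -4042.0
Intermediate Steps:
u(Q) = 4*Q**2 (u(Q) = (2*Q)**2 = 4*Q**2)
b(a, t) = (a + t)**2
1/(b(153, 17*(-5)) + 47588) - (v(u(5)*1, 88) - 1*(-3854)) = 1/((153 + 17*(-5))**2 + 47588) - (((4*5**2)*1 + 88) - 1*(-3854)) = 1/((153 - 85)**2 + 47588) - (((4*25)*1 + 88) + 3854) = 1/(68**2 + 47588) - ((100*1 + 88) + 3854) = 1/(4624 + 47588) - ((100 + 88) + 3854) = 1/52212 - (188 + 3854) = 1/52212 - 1*4042 = 1/52212 - 4042 = -211040903/52212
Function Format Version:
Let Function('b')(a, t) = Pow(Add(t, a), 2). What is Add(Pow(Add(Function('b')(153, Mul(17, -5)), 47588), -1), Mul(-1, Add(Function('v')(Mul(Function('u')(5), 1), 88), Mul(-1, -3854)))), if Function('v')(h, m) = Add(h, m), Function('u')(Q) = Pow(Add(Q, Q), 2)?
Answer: Rational(-211040903, 52212) ≈ -4042.0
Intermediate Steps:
Function('u')(Q) = Mul(4, Pow(Q, 2)) (Function('u')(Q) = Pow(Mul(2, Q), 2) = Mul(4, Pow(Q, 2)))
Function('b')(a, t) = Pow(Add(a, t), 2)
Add(Pow(Add(Function('b')(153, Mul(17, -5)), 47588), -1), Mul(-1, Add(Function('v')(Mul(Function('u')(5), 1), 88), Mul(-1, -3854)))) = Add(Pow(Add(Pow(Add(153, Mul(17, -5)), 2), 47588), -1), Mul(-1, Add(Add(Mul(Mul(4, Pow(5, 2)), 1), 88), Mul(-1, -3854)))) = Add(Pow(Add(Pow(Add(153, -85), 2), 47588), -1), Mul(-1, Add(Add(Mul(Mul(4, 25), 1), 88), 3854))) = Add(Pow(Add(Pow(68, 2), 47588), -1), Mul(-1, Add(Add(Mul(100, 1), 88), 3854))) = Add(Pow(Add(4624, 47588), -1), Mul(-1, Add(Add(100, 88), 3854))) = Add(Pow(52212, -1), Mul(-1, Add(188, 3854))) = Add(Rational(1, 52212), Mul(-1, 4042)) = Add(Rational(1, 52212), -4042) = Rational(-211040903, 52212)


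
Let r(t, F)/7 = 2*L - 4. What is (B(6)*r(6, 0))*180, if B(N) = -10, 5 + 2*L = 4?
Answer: 63000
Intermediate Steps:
L = -½ (L = -5/2 + (½)*4 = -5/2 + 2 = -½ ≈ -0.50000)
r(t, F) = -35 (r(t, F) = 7*(2*(-½) - 4) = 7*(-1 - 4) = 7*(-5) = -35)
(B(6)*r(6, 0))*180 = -10*(-35)*180 = 350*180 = 63000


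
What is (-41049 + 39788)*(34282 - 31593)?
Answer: -3390829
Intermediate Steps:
(-41049 + 39788)*(34282 - 31593) = -1261*2689 = -3390829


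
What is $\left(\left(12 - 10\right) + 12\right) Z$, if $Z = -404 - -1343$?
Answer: $13146$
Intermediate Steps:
$Z = 939$ ($Z = -404 + 1343 = 939$)
$\left(\left(12 - 10\right) + 12\right) Z = \left(\left(12 - 10\right) + 12\right) 939 = \left(2 + 12\right) 939 = 14 \cdot 939 = 13146$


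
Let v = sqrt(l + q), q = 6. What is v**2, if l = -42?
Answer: -36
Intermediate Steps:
v = 6*I (v = sqrt(-42 + 6) = sqrt(-36) = 6*I ≈ 6.0*I)
v**2 = (6*I)**2 = -36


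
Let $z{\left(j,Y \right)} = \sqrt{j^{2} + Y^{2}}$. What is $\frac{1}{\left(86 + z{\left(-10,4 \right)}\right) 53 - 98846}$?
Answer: $- \frac{23572}{2222475275} - \frac{53 \sqrt{29}}{4444950550} \approx -1.067 \cdot 10^{-5}$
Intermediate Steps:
$z{\left(j,Y \right)} = \sqrt{Y^{2} + j^{2}}$
$\frac{1}{\left(86 + z{\left(-10,4 \right)}\right) 53 - 98846} = \frac{1}{\left(86 + \sqrt{4^{2} + \left(-10\right)^{2}}\right) 53 - 98846} = \frac{1}{\left(86 + \sqrt{16 + 100}\right) 53 - 98846} = \frac{1}{\left(86 + \sqrt{116}\right) 53 - 98846} = \frac{1}{\left(86 + 2 \sqrt{29}\right) 53 - 98846} = \frac{1}{\left(4558 + 106 \sqrt{29}\right) - 98846} = \frac{1}{-94288 + 106 \sqrt{29}}$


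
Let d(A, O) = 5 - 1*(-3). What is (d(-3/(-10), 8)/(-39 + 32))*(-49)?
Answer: 56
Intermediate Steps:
d(A, O) = 8 (d(A, O) = 5 + 3 = 8)
(d(-3/(-10), 8)/(-39 + 32))*(-49) = (8/(-39 + 32))*(-49) = (8/(-7))*(-49) = (8*(-⅐))*(-49) = -8/7*(-49) = 56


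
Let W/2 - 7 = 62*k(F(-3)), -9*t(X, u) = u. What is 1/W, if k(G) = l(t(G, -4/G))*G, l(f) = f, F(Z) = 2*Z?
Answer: 9/622 ≈ 0.014469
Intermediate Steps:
t(X, u) = -u/9
k(G) = 4/9 (k(G) = (-(-4)/(9*G))*G = (4/(9*G))*G = 4/9)
W = 622/9 (W = 14 + 2*(62*(4/9)) = 14 + 2*(248/9) = 14 + 496/9 = 622/9 ≈ 69.111)
1/W = 1/(622/9) = 9/622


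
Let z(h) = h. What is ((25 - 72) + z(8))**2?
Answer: 1521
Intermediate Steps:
((25 - 72) + z(8))**2 = ((25 - 72) + 8)**2 = (-47 + 8)**2 = (-39)**2 = 1521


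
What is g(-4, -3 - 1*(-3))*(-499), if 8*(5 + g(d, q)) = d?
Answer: 5489/2 ≈ 2744.5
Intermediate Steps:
g(d, q) = -5 + d/8
g(-4, -3 - 1*(-3))*(-499) = (-5 + (⅛)*(-4))*(-499) = (-5 - ½)*(-499) = -11/2*(-499) = 5489/2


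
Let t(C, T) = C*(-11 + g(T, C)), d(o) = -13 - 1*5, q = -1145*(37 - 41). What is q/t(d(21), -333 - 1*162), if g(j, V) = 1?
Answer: 229/9 ≈ 25.444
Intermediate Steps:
q = 4580 (q = -1145*(-4) = 4580)
d(o) = -18 (d(o) = -13 - 5 = -18)
t(C, T) = -10*C (t(C, T) = C*(-11 + 1) = C*(-10) = -10*C)
q/t(d(21), -333 - 1*162) = 4580/((-10*(-18))) = 4580/180 = 4580*(1/180) = 229/9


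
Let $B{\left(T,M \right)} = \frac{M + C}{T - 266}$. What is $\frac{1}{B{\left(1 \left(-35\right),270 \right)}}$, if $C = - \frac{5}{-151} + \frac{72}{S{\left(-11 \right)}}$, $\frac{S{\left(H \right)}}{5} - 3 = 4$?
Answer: $- \frac{1590785}{1437997} \approx -1.1063$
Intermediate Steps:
$S{\left(H \right)} = 35$ ($S{\left(H \right)} = 15 + 5 \cdot 4 = 15 + 20 = 35$)
$C = \frac{11047}{5285}$ ($C = - \frac{5}{-151} + \frac{72}{35} = \left(-5\right) \left(- \frac{1}{151}\right) + 72 \cdot \frac{1}{35} = \frac{5}{151} + \frac{72}{35} = \frac{11047}{5285} \approx 2.0903$)
$B{\left(T,M \right)} = \frac{\frac{11047}{5285} + M}{-266 + T}$ ($B{\left(T,M \right)} = \frac{M + \frac{11047}{5285}}{T - 266} = \frac{\frac{11047}{5285} + M}{-266 + T}$)
$\frac{1}{B{\left(1 \left(-35\right),270 \right)}} = \frac{1}{\frac{1}{-266 + 1 \left(-35\right)} \left(\frac{11047}{5285} + 270\right)} = \frac{1}{\frac{1}{-266 - 35} \cdot \frac{1437997}{5285}} = \frac{1}{\frac{1}{-301} \cdot \frac{1437997}{5285}} = \frac{1}{\left(- \frac{1}{301}\right) \frac{1437997}{5285}} = \frac{1}{- \frac{1437997}{1590785}} = - \frac{1590785}{1437997}$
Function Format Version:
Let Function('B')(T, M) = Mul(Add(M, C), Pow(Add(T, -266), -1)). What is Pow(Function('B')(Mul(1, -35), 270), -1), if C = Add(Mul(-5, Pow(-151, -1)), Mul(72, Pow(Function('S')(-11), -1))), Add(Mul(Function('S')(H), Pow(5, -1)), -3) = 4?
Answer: Rational(-1590785, 1437997) ≈ -1.1063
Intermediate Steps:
Function('S')(H) = 35 (Function('S')(H) = Add(15, Mul(5, 4)) = Add(15, 20) = 35)
C = Rational(11047, 5285) (C = Add(Mul(-5, Pow(-151, -1)), Mul(72, Pow(35, -1))) = Add(Mul(-5, Rational(-1, 151)), Mul(72, Rational(1, 35))) = Add(Rational(5, 151), Rational(72, 35)) = Rational(11047, 5285) ≈ 2.0903)
Function('B')(T, M) = Mul(Pow(Add(-266, T), -1), Add(Rational(11047, 5285), M)) (Function('B')(T, M) = Mul(Add(M, Rational(11047, 5285)), Pow(Add(T, -266), -1)) = Mul(Add(Rational(11047, 5285), M), Pow(Add(-266, T), -1)) = Mul(Pow(Add(-266, T), -1), Add(Rational(11047, 5285), M)))
Pow(Function('B')(Mul(1, -35), 270), -1) = Pow(Mul(Pow(Add(-266, Mul(1, -35)), -1), Add(Rational(11047, 5285), 270)), -1) = Pow(Mul(Pow(Add(-266, -35), -1), Rational(1437997, 5285)), -1) = Pow(Mul(Pow(-301, -1), Rational(1437997, 5285)), -1) = Pow(Mul(Rational(-1, 301), Rational(1437997, 5285)), -1) = Pow(Rational(-1437997, 1590785), -1) = Rational(-1590785, 1437997)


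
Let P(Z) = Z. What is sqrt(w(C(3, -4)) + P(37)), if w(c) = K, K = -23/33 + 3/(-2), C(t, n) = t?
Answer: sqrt(151602)/66 ≈ 5.8994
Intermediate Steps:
K = -145/66 (K = -23*1/33 + 3*(-1/2) = -23/33 - 3/2 = -145/66 ≈ -2.1970)
w(c) = -145/66
sqrt(w(C(3, -4)) + P(37)) = sqrt(-145/66 + 37) = sqrt(2297/66) = sqrt(151602)/66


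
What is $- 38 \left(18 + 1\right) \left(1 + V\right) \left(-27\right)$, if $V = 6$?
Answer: $136458$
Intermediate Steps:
$- 38 \left(18 + 1\right) \left(1 + V\right) \left(-27\right) = - 38 \left(18 + 1\right) \left(1 + 6\right) \left(-27\right) = - 38 \cdot 19 \cdot 7 \left(-27\right) = \left(-38\right) 133 \left(-27\right) = \left(-5054\right) \left(-27\right) = 136458$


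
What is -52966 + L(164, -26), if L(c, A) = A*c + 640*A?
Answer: -73870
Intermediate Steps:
L(c, A) = 640*A + A*c
-52966 + L(164, -26) = -52966 - 26*(640 + 164) = -52966 - 26*804 = -52966 - 20904 = -73870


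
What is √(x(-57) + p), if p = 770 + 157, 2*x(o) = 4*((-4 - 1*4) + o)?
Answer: √797 ≈ 28.231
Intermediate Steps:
x(o) = -16 + 2*o (x(o) = (4*((-4 - 1*4) + o))/2 = (4*((-4 - 4) + o))/2 = (4*(-8 + o))/2 = (-32 + 4*o)/2 = -16 + 2*o)
p = 927
√(x(-57) + p) = √((-16 + 2*(-57)) + 927) = √((-16 - 114) + 927) = √(-130 + 927) = √797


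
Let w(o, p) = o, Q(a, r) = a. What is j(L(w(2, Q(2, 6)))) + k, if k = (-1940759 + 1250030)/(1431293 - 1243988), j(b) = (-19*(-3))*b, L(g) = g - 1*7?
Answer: -18024218/62435 ≈ -288.69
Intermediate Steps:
L(g) = -7 + g (L(g) = g - 7 = -7 + g)
j(b) = 57*b
k = -230243/62435 (k = -690729/187305 = -690729*1/187305 = -230243/62435 ≈ -3.6877)
j(L(w(2, Q(2, 6)))) + k = 57*(-7 + 2) - 230243/62435 = 57*(-5) - 230243/62435 = -285 - 230243/62435 = -18024218/62435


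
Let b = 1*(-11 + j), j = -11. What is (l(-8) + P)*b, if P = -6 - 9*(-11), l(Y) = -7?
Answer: -1892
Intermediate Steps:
P = 93 (P = -6 + 99 = 93)
b = -22 (b = 1*(-11 - 11) = 1*(-22) = -22)
(l(-8) + P)*b = (-7 + 93)*(-22) = 86*(-22) = -1892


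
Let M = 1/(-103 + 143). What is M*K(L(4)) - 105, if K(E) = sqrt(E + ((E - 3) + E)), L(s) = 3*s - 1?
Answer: -105 + sqrt(30)/40 ≈ -104.86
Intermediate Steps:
L(s) = -1 + 3*s
M = 1/40 ≈ 0.025000
K(E) = sqrt(-3 + 3*E) (K(E) = sqrt(E + ((-3 + E) + E)) = sqrt(E + (-3 + 2*E)) = sqrt(-3 + 3*E))
M*K(L(4)) - 105 = sqrt(-3 + 3*(-1 + 3*4))/40 - 105 = sqrt(-3 + 3*(-1 + 12))/40 - 105 = sqrt(-3 + 3*11)/40 - 105 = sqrt(-3 + 33)/40 - 105 = sqrt(30)/40 - 105 = -105 + sqrt(30)/40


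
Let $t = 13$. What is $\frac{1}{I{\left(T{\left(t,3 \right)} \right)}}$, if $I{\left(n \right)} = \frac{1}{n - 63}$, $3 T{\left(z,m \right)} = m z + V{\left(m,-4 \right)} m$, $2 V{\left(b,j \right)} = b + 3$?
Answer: $-47$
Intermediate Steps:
$V{\left(b,j \right)} = \frac{3}{2} + \frac{b}{2}$ ($V{\left(b,j \right)} = \frac{b + 3}{2} = \frac{3 + b}{2} = \frac{3}{2} + \frac{b}{2}$)
$T{\left(z,m \right)} = \frac{m z}{3} + \frac{m \left(\frac{3}{2} + \frac{m}{2}\right)}{3}$ ($T{\left(z,m \right)} = \frac{m z + \left(\frac{3}{2} + \frac{m}{2}\right) m}{3} = \frac{m z + m \left(\frac{3}{2} + \frac{m}{2}\right)}{3} = \frac{m z}{3} + \frac{m \left(\frac{3}{2} + \frac{m}{2}\right)}{3}$)
$I{\left(n \right)} = \frac{1}{-63 + n}$
$\frac{1}{I{\left(T{\left(t,3 \right)} \right)}} = \frac{1}{\frac{1}{-63 + \frac{1}{6} \cdot 3 \left(3 + 3 + 2 \cdot 13\right)}} = \frac{1}{\frac{1}{-63 + \frac{1}{6} \cdot 3 \left(3 + 3 + 26\right)}} = \frac{1}{\frac{1}{-63 + \frac{1}{6} \cdot 3 \cdot 32}} = \frac{1}{\frac{1}{-63 + 16}} = \frac{1}{\frac{1}{-47}} = \frac{1}{- \frac{1}{47}} = -47$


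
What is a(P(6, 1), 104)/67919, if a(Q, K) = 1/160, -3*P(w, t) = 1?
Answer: 1/10867040 ≈ 9.2021e-8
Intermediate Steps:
P(w, t) = -⅓ (P(w, t) = -⅓*1 = -⅓)
a(Q, K) = 1/160
a(P(6, 1), 104)/67919 = (1/160)/67919 = (1/160)*(1/67919) = 1/10867040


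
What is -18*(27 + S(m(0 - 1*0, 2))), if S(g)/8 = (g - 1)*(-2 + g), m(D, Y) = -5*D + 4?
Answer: -1350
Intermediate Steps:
m(D, Y) = 4 - 5*D
S(g) = 8*(-1 + g)*(-2 + g) (S(g) = 8*((g - 1)*(-2 + g)) = 8*((-1 + g)*(-2 + g)) = 8*(-1 + g)*(-2 + g))
-18*(27 + S(m(0 - 1*0, 2))) = -18*(27 + (16 - 24*(4 - 5*(0 - 1*0)) + 8*(4 - 5*(0 - 1*0))²)) = -18*(27 + (16 - 24*(4 - 5*(0 + 0)) + 8*(4 - 5*(0 + 0))²)) = -18*(27 + (16 - 24*(4 - 5*0) + 8*(4 - 5*0)²)) = -18*(27 + (16 - 24*(4 + 0) + 8*(4 + 0)²)) = -18*(27 + (16 - 24*4 + 8*4²)) = -18*(27 + (16 - 96 + 8*16)) = -18*(27 + (16 - 96 + 128)) = -18*(27 + 48) = -18*75 = -1350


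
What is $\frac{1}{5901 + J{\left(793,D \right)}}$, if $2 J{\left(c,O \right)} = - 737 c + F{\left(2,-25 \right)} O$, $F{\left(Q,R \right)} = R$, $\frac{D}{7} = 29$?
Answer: $- \frac{1}{288857} \approx -3.4619 \cdot 10^{-6}$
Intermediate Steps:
$D = 203$ ($D = 7 \cdot 29 = 203$)
$J{\left(c,O \right)} = - \frac{737 c}{2} - \frac{25 O}{2}$ ($J{\left(c,O \right)} = \frac{- 737 c - 25 O}{2} = - \frac{737 c}{2} - \frac{25 O}{2}$)
$\frac{1}{5901 + J{\left(793,D \right)}} = \frac{1}{5901 - 294758} = \frac{1}{-288857} = - \frac{1}{288857}$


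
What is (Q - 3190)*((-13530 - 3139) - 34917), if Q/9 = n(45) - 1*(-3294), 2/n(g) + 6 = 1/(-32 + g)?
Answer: -105074388508/77 ≈ -1.3646e+9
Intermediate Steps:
n(g) = 2/(-6 + 1/(-32 + g))
Q = 2282508/77 (Q = 9*(2*(32 - 1*45)/(-193 + 6*45) - 1*(-3294)) = 9*(2*(32 - 45)/(-193 + 270) + 3294) = 9*(2*(-13)/77 + 3294) = 9*(2*(1/77)*(-13) + 3294) = 9*(-26/77 + 3294) = 9*(253612/77) = 2282508/77 ≈ 29643.)
(Q - 3190)*((-13530 - 3139) - 34917) = (2282508/77 - 3190)*((-13530 - 3139) - 34917) = 2036878*(-16669 - 34917)/77 = (2036878/77)*(-51586) = -105074388508/77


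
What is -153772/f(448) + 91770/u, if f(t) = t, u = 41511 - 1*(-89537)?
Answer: -628450003/1834672 ≈ -342.54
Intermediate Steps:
u = 131048 (u = 41511 + 89537 = 131048)
-153772/f(448) + 91770/u = -153772/448 + 91770/131048 = -153772*1/448 + 91770*(1/131048) = -38443/112 + 45885/65524 = -628450003/1834672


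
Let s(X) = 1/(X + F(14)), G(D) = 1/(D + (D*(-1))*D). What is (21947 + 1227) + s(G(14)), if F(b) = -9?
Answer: 37982004/1639 ≈ 23174.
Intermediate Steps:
G(D) = 1/(D - D**2) (G(D) = 1/(D + (-D)*D) = 1/(D - D**2))
s(X) = 1/(-9 + X) (s(X) = 1/(X - 9) = 1/(-9 + X))
(21947 + 1227) + s(G(14)) = (21947 + 1227) + 1/(-9 - 1/(14*(-1 + 14))) = 23174 + 1/(-9 - 1*1/14/13) = 23174 + 1/(-9 - 1*1/14*1/13) = 23174 + 1/(-9 - 1/182) = 23174 + 1/(-1639/182) = 23174 - 182/1639 = 37982004/1639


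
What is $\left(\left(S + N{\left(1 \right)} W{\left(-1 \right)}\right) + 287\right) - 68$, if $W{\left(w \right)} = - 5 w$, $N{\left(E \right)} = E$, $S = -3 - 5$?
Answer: $216$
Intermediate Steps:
$S = -8$ ($S = -3 - 5 = -8$)
$\left(\left(S + N{\left(1 \right)} W{\left(-1 \right)}\right) + 287\right) - 68 = \left(\left(-8 + 1 \left(\left(-5\right) \left(-1\right)\right)\right) + 287\right) - 68 = \left(\left(-8 + 1 \cdot 5\right) + 287\right) - 68 = \left(\left(-8 + 5\right) + 287\right) - 68 = \left(-3 + 287\right) - 68 = 284 - 68 = 216$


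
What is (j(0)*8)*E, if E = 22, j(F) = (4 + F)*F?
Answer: 0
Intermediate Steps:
j(F) = F*(4 + F)
(j(0)*8)*E = ((0*(4 + 0))*8)*22 = ((0*4)*8)*22 = (0*8)*22 = 0*22 = 0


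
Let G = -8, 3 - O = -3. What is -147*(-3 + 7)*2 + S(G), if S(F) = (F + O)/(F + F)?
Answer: -9407/8 ≈ -1175.9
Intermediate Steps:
O = 6 (O = 3 - 1*(-3) = 3 + 3 = 6)
S(F) = (6 + F)/(2*F) (S(F) = (F + 6)/(F + F) = (6 + F)/((2*F)) = (6 + F)*(1/(2*F)) = (6 + F)/(2*F))
-147*(-3 + 7)*2 + S(G) = -147*(-3 + 7)*2 + (1/2)*(6 - 8)/(-8) = -588*2 + (1/2)*(-1/8)*(-2) = -147*8 + 1/8 = -1176 + 1/8 = -9407/8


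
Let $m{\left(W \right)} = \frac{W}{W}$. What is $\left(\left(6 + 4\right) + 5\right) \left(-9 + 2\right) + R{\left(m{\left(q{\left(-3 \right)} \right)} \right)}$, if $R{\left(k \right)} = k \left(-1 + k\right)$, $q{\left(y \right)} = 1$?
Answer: $-105$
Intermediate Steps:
$m{\left(W \right)} = 1$
$\left(\left(6 + 4\right) + 5\right) \left(-9 + 2\right) + R{\left(m{\left(q{\left(-3 \right)} \right)} \right)} = \left(\left(6 + 4\right) + 5\right) \left(-9 + 2\right) + 1 \left(-1 + 1\right) = \left(10 + 5\right) \left(-7\right) + 1 \cdot 0 = 15 \left(-7\right) + 0 = -105 + 0 = -105$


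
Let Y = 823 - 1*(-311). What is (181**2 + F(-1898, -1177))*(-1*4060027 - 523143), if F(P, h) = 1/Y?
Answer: -85134617045375/567 ≈ -1.5015e+11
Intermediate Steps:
Y = 1134 (Y = 823 + 311 = 1134)
F(P, h) = 1/1134
(181**2 + F(-1898, -1177))*(-1*4060027 - 523143) = (181**2 + 1/1134)*(-1*4060027 - 523143) = (32761 + 1/1134)*(-4060027 - 523143) = (37150975/1134)*(-4583170) = -85134617045375/567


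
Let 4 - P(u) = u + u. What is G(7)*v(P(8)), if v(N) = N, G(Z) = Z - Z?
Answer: 0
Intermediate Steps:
P(u) = 4 - 2*u (P(u) = 4 - (u + u) = 4 - 2*u)
G(Z) = 0
G(7)*v(P(8)) = 0*(4 - 2*8) = 0*(4 - 16) = 0*(-12) = 0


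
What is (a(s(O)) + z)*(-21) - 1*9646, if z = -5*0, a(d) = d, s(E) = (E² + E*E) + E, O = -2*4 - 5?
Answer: -16471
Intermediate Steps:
O = -13 (O = -8 - 5 = -13)
s(E) = E + 2*E² (s(E) = (E² + E²) + E = 2*E² + E = E + 2*E²)
z = 0
(a(s(O)) + z)*(-21) - 1*9646 = (-13*(1 + 2*(-13)) + 0)*(-21) - 1*9646 = (-13*(1 - 26) + 0)*(-21) - 9646 = (-13*(-25) + 0)*(-21) - 9646 = (325 + 0)*(-21) - 9646 = 325*(-21) - 9646 = -6825 - 9646 = -16471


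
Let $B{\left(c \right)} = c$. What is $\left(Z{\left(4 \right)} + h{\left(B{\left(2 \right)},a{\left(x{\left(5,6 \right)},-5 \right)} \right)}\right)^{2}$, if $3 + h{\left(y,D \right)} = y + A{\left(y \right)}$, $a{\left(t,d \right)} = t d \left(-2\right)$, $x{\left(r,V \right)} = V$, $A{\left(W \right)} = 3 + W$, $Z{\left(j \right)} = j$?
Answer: $64$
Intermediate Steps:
$a{\left(t,d \right)} = - 2 d t$ ($a{\left(t,d \right)} = d t \left(-2\right) = - 2 d t$)
$h{\left(y,D \right)} = 2 y$ ($h{\left(y,D \right)} = -3 + \left(y + \left(3 + y\right)\right) = -3 + \left(3 + 2 y\right) = 2 y$)
$\left(Z{\left(4 \right)} + h{\left(B{\left(2 \right)},a{\left(x{\left(5,6 \right)},-5 \right)} \right)}\right)^{2} = \left(4 + 2 \cdot 2\right)^{2} = \left(4 + 4\right)^{2} = 8^{2} = 64$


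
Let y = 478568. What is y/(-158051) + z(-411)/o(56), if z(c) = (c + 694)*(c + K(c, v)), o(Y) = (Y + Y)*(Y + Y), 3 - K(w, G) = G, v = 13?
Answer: -24833827285/1982591744 ≈ -12.526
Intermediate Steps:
K(w, G) = 3 - G
o(Y) = 4*Y**2 (o(Y) = (2*Y)*(2*Y) = 4*Y**2)
z(c) = (-10 + c)*(694 + c) (z(c) = (c + 694)*(c + (3 - 1*13)) = (694 + c)*(c + (3 - 13)) = (694 + c)*(c - 10) = (694 + c)*(-10 + c) = (-10 + c)*(694 + c))
y/(-158051) + z(-411)/o(56) = 478568/(-158051) + (-6940 + (-411)**2 + 684*(-411))/((4*56**2)) = 478568*(-1/158051) + (-6940 + 168921 - 281124)/((4*3136)) = -478568/158051 - 119143/12544 = -24833827285/1982591744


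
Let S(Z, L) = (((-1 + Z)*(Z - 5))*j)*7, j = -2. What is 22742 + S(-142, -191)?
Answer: -271552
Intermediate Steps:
S(Z, L) = -14*(-1 + Z)*(-5 + Z) (S(Z, L) = (((-1 + Z)*(Z - 5))*(-2))*7 = (((-1 + Z)*(-5 + Z))*(-2))*7 = -2*(-1 + Z)*(-5 + Z)*7 = -14*(-1 + Z)*(-5 + Z))
22742 + S(-142, -191) = 22742 + (-70 - 14*(-142)**2 + 84*(-142)) = 22742 + (-70 - 14*20164 - 11928) = 22742 + (-70 - 282296 - 11928) = 22742 - 294294 = -271552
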